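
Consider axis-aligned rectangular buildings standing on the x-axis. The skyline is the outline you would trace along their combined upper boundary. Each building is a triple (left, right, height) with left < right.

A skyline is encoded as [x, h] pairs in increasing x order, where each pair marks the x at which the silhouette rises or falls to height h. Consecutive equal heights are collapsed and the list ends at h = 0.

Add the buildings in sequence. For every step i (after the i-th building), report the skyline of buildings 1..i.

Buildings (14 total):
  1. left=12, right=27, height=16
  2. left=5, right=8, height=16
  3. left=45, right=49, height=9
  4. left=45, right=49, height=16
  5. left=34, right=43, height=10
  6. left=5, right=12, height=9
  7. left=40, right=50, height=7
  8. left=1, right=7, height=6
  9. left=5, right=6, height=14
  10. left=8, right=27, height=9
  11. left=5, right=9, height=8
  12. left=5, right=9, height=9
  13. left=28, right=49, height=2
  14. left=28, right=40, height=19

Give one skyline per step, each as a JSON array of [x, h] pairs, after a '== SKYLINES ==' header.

== SKYLINES ==
[[12,16],[27,0]]
[[5,16],[8,0],[12,16],[27,0]]
[[5,16],[8,0],[12,16],[27,0],[45,9],[49,0]]
[[5,16],[8,0],[12,16],[27,0],[45,16],[49,0]]
[[5,16],[8,0],[12,16],[27,0],[34,10],[43,0],[45,16],[49,0]]
[[5,16],[8,9],[12,16],[27,0],[34,10],[43,0],[45,16],[49,0]]
[[5,16],[8,9],[12,16],[27,0],[34,10],[43,7],[45,16],[49,7],[50,0]]
[[1,6],[5,16],[8,9],[12,16],[27,0],[34,10],[43,7],[45,16],[49,7],[50,0]]
[[1,6],[5,16],[8,9],[12,16],[27,0],[34,10],[43,7],[45,16],[49,7],[50,0]]
[[1,6],[5,16],[8,9],[12,16],[27,0],[34,10],[43,7],[45,16],[49,7],[50,0]]
[[1,6],[5,16],[8,9],[12,16],[27,0],[34,10],[43,7],[45,16],[49,7],[50,0]]
[[1,6],[5,16],[8,9],[12,16],[27,0],[34,10],[43,7],[45,16],[49,7],[50,0]]
[[1,6],[5,16],[8,9],[12,16],[27,0],[28,2],[34,10],[43,7],[45,16],[49,7],[50,0]]
[[1,6],[5,16],[8,9],[12,16],[27,0],[28,19],[40,10],[43,7],[45,16],[49,7],[50,0]]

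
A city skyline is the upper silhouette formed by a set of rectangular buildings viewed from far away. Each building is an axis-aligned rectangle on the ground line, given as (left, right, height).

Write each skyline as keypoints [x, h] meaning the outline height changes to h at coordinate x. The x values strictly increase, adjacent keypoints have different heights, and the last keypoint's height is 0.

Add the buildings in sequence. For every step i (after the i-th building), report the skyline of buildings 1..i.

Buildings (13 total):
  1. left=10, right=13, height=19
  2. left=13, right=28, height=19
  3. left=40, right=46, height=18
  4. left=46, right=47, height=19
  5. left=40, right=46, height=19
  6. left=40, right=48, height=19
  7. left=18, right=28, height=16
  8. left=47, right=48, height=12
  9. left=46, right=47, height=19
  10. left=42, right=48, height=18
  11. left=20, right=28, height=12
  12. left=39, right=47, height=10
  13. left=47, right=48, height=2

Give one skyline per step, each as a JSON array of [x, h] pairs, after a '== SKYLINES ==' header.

== SKYLINES ==
[[10,19],[13,0]]
[[10,19],[28,0]]
[[10,19],[28,0],[40,18],[46,0]]
[[10,19],[28,0],[40,18],[46,19],[47,0]]
[[10,19],[28,0],[40,19],[47,0]]
[[10,19],[28,0],[40,19],[48,0]]
[[10,19],[28,0],[40,19],[48,0]]
[[10,19],[28,0],[40,19],[48,0]]
[[10,19],[28,0],[40,19],[48,0]]
[[10,19],[28,0],[40,19],[48,0]]
[[10,19],[28,0],[40,19],[48,0]]
[[10,19],[28,0],[39,10],[40,19],[48,0]]
[[10,19],[28,0],[39,10],[40,19],[48,0]]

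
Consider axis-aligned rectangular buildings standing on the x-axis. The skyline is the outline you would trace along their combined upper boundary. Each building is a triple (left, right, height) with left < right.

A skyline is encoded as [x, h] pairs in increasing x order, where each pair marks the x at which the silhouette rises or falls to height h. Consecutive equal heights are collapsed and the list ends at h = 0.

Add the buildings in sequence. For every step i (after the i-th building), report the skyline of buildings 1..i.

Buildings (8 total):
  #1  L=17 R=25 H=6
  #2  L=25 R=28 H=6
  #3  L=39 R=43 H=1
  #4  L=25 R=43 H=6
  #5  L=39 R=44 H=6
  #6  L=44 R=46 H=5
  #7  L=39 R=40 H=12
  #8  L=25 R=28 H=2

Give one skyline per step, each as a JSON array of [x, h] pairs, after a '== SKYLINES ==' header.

== SKYLINES ==
[[17,6],[25,0]]
[[17,6],[28,0]]
[[17,6],[28,0],[39,1],[43,0]]
[[17,6],[43,0]]
[[17,6],[44,0]]
[[17,6],[44,5],[46,0]]
[[17,6],[39,12],[40,6],[44,5],[46,0]]
[[17,6],[39,12],[40,6],[44,5],[46,0]]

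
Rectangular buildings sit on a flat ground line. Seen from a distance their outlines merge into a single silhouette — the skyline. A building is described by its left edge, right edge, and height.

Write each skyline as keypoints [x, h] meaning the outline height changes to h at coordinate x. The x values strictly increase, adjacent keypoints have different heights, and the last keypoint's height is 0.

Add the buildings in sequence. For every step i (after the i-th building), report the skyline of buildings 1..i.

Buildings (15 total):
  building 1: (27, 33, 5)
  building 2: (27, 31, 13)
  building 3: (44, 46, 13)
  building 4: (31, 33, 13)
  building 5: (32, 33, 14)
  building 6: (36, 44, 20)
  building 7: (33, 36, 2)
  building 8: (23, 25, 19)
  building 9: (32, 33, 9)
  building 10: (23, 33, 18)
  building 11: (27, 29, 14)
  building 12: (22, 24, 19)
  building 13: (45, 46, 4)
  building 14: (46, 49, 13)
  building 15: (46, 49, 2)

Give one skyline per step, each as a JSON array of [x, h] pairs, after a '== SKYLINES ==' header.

== SKYLINES ==
[[27,5],[33,0]]
[[27,13],[31,5],[33,0]]
[[27,13],[31,5],[33,0],[44,13],[46,0]]
[[27,13],[33,0],[44,13],[46,0]]
[[27,13],[32,14],[33,0],[44,13],[46,0]]
[[27,13],[32,14],[33,0],[36,20],[44,13],[46,0]]
[[27,13],[32,14],[33,2],[36,20],[44,13],[46,0]]
[[23,19],[25,0],[27,13],[32,14],[33,2],[36,20],[44,13],[46,0]]
[[23,19],[25,0],[27,13],[32,14],[33,2],[36,20],[44,13],[46,0]]
[[23,19],[25,18],[33,2],[36,20],[44,13],[46,0]]
[[23,19],[25,18],[33,2],[36,20],[44,13],[46,0]]
[[22,19],[25,18],[33,2],[36,20],[44,13],[46,0]]
[[22,19],[25,18],[33,2],[36,20],[44,13],[46,0]]
[[22,19],[25,18],[33,2],[36,20],[44,13],[49,0]]
[[22,19],[25,18],[33,2],[36,20],[44,13],[49,0]]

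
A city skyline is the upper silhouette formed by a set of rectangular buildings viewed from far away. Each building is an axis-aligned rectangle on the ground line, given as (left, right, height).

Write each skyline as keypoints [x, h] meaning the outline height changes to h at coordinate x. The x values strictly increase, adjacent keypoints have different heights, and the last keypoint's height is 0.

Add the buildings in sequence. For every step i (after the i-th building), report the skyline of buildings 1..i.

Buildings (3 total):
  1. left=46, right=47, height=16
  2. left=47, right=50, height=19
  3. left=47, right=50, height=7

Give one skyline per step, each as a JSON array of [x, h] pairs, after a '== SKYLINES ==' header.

== SKYLINES ==
[[46,16],[47,0]]
[[46,16],[47,19],[50,0]]
[[46,16],[47,19],[50,0]]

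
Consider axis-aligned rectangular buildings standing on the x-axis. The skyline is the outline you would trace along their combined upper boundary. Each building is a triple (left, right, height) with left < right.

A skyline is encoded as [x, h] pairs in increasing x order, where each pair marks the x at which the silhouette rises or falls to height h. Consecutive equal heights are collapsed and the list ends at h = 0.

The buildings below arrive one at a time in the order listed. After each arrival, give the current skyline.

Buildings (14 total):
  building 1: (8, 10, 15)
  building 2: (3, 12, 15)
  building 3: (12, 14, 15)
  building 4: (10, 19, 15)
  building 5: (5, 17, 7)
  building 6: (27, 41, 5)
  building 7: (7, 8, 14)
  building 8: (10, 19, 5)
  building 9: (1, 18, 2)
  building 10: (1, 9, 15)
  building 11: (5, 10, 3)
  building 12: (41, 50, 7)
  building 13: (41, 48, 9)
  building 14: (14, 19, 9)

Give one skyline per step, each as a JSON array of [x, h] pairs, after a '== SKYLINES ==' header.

== SKYLINES ==
[[8,15],[10,0]]
[[3,15],[12,0]]
[[3,15],[14,0]]
[[3,15],[19,0]]
[[3,15],[19,0]]
[[3,15],[19,0],[27,5],[41,0]]
[[3,15],[19,0],[27,5],[41,0]]
[[3,15],[19,0],[27,5],[41,0]]
[[1,2],[3,15],[19,0],[27,5],[41,0]]
[[1,15],[19,0],[27,5],[41,0]]
[[1,15],[19,0],[27,5],[41,0]]
[[1,15],[19,0],[27,5],[41,7],[50,0]]
[[1,15],[19,0],[27,5],[41,9],[48,7],[50,0]]
[[1,15],[19,0],[27,5],[41,9],[48,7],[50,0]]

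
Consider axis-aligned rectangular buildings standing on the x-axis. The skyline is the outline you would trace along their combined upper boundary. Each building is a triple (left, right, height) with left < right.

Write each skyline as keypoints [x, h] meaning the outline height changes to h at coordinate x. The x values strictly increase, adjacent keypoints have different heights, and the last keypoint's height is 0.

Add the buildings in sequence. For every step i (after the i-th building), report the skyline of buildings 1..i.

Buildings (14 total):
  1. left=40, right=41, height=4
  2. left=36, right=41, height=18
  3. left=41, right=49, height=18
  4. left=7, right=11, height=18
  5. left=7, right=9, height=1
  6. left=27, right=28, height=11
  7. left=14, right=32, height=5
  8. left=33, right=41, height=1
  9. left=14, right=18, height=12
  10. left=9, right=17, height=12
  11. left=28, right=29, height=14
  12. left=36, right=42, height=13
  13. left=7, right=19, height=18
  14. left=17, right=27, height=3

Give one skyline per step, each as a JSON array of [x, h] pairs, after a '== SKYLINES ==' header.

== SKYLINES ==
[[40,4],[41,0]]
[[36,18],[41,0]]
[[36,18],[49,0]]
[[7,18],[11,0],[36,18],[49,0]]
[[7,18],[11,0],[36,18],[49,0]]
[[7,18],[11,0],[27,11],[28,0],[36,18],[49,0]]
[[7,18],[11,0],[14,5],[27,11],[28,5],[32,0],[36,18],[49,0]]
[[7,18],[11,0],[14,5],[27,11],[28,5],[32,0],[33,1],[36,18],[49,0]]
[[7,18],[11,0],[14,12],[18,5],[27,11],[28,5],[32,0],[33,1],[36,18],[49,0]]
[[7,18],[11,12],[18,5],[27,11],[28,5],[32,0],[33,1],[36,18],[49,0]]
[[7,18],[11,12],[18,5],[27,11],[28,14],[29,5],[32,0],[33,1],[36,18],[49,0]]
[[7,18],[11,12],[18,5],[27,11],[28,14],[29,5],[32,0],[33,1],[36,18],[49,0]]
[[7,18],[19,5],[27,11],[28,14],[29,5],[32,0],[33,1],[36,18],[49,0]]
[[7,18],[19,5],[27,11],[28,14],[29,5],[32,0],[33,1],[36,18],[49,0]]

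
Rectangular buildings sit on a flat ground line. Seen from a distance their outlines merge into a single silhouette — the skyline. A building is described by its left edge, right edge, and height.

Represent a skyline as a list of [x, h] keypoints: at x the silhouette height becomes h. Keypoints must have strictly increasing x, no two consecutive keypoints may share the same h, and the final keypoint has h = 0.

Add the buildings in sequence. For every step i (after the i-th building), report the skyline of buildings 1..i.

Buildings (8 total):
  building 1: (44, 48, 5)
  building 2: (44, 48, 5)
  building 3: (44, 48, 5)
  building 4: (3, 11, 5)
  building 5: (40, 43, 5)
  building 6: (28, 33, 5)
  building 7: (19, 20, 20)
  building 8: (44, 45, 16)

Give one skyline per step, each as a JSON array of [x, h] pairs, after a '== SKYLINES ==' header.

== SKYLINES ==
[[44,5],[48,0]]
[[44,5],[48,0]]
[[44,5],[48,0]]
[[3,5],[11,0],[44,5],[48,0]]
[[3,5],[11,0],[40,5],[43,0],[44,5],[48,0]]
[[3,5],[11,0],[28,5],[33,0],[40,5],[43,0],[44,5],[48,0]]
[[3,5],[11,0],[19,20],[20,0],[28,5],[33,0],[40,5],[43,0],[44,5],[48,0]]
[[3,5],[11,0],[19,20],[20,0],[28,5],[33,0],[40,5],[43,0],[44,16],[45,5],[48,0]]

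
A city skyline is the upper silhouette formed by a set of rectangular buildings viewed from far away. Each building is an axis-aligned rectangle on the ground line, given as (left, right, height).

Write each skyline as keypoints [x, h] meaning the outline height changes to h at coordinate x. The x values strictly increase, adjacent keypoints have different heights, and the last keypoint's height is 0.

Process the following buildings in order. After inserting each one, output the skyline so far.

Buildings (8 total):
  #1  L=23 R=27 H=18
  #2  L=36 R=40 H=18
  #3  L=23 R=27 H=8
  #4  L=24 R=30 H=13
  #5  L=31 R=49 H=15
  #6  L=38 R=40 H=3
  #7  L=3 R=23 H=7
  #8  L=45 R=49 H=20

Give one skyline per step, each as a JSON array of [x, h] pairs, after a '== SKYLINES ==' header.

== SKYLINES ==
[[23,18],[27,0]]
[[23,18],[27,0],[36,18],[40,0]]
[[23,18],[27,0],[36,18],[40,0]]
[[23,18],[27,13],[30,0],[36,18],[40,0]]
[[23,18],[27,13],[30,0],[31,15],[36,18],[40,15],[49,0]]
[[23,18],[27,13],[30,0],[31,15],[36,18],[40,15],[49,0]]
[[3,7],[23,18],[27,13],[30,0],[31,15],[36,18],[40,15],[49,0]]
[[3,7],[23,18],[27,13],[30,0],[31,15],[36,18],[40,15],[45,20],[49,0]]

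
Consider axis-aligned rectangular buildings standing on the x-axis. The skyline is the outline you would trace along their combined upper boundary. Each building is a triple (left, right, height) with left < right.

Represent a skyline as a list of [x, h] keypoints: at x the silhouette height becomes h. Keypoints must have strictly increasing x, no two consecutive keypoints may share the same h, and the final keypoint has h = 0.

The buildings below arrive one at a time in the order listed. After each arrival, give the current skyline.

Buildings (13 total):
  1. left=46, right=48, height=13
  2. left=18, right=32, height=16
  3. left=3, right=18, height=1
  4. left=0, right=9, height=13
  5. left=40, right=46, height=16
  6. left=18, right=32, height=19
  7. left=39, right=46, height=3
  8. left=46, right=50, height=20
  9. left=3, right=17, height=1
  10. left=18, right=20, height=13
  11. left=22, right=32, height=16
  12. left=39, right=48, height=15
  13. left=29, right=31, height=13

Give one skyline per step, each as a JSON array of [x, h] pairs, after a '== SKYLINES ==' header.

== SKYLINES ==
[[46,13],[48,0]]
[[18,16],[32,0],[46,13],[48,0]]
[[3,1],[18,16],[32,0],[46,13],[48,0]]
[[0,13],[9,1],[18,16],[32,0],[46,13],[48,0]]
[[0,13],[9,1],[18,16],[32,0],[40,16],[46,13],[48,0]]
[[0,13],[9,1],[18,19],[32,0],[40,16],[46,13],[48,0]]
[[0,13],[9,1],[18,19],[32,0],[39,3],[40,16],[46,13],[48,0]]
[[0,13],[9,1],[18,19],[32,0],[39,3],[40,16],[46,20],[50,0]]
[[0,13],[9,1],[18,19],[32,0],[39,3],[40,16],[46,20],[50,0]]
[[0,13],[9,1],[18,19],[32,0],[39,3],[40,16],[46,20],[50,0]]
[[0,13],[9,1],[18,19],[32,0],[39,3],[40,16],[46,20],[50,0]]
[[0,13],[9,1],[18,19],[32,0],[39,15],[40,16],[46,20],[50,0]]
[[0,13],[9,1],[18,19],[32,0],[39,15],[40,16],[46,20],[50,0]]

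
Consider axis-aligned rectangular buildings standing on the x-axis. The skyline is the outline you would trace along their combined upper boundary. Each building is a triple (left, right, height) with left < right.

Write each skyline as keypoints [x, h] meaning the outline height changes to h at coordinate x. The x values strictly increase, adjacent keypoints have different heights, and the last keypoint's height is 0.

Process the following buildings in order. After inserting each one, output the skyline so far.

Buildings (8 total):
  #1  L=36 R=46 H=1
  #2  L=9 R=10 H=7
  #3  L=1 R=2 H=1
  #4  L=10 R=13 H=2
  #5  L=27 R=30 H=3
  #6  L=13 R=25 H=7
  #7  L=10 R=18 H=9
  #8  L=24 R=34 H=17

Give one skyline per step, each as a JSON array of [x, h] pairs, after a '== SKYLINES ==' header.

== SKYLINES ==
[[36,1],[46,0]]
[[9,7],[10,0],[36,1],[46,0]]
[[1,1],[2,0],[9,7],[10,0],[36,1],[46,0]]
[[1,1],[2,0],[9,7],[10,2],[13,0],[36,1],[46,0]]
[[1,1],[2,0],[9,7],[10,2],[13,0],[27,3],[30,0],[36,1],[46,0]]
[[1,1],[2,0],[9,7],[10,2],[13,7],[25,0],[27,3],[30,0],[36,1],[46,0]]
[[1,1],[2,0],[9,7],[10,9],[18,7],[25,0],[27,3],[30,0],[36,1],[46,0]]
[[1,1],[2,0],[9,7],[10,9],[18,7],[24,17],[34,0],[36,1],[46,0]]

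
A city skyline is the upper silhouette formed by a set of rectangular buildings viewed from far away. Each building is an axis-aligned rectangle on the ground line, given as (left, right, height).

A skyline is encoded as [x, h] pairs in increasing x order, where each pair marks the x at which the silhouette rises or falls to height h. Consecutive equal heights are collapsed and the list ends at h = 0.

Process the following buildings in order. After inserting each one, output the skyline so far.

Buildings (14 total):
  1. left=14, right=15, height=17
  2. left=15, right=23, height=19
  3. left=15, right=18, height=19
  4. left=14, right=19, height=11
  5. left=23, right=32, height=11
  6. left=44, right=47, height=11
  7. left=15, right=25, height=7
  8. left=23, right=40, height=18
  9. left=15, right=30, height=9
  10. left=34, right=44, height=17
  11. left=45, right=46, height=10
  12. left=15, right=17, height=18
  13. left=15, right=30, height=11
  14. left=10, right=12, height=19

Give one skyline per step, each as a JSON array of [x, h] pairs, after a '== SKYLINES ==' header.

== SKYLINES ==
[[14,17],[15,0]]
[[14,17],[15,19],[23,0]]
[[14,17],[15,19],[23,0]]
[[14,17],[15,19],[23,0]]
[[14,17],[15,19],[23,11],[32,0]]
[[14,17],[15,19],[23,11],[32,0],[44,11],[47,0]]
[[14,17],[15,19],[23,11],[32,0],[44,11],[47,0]]
[[14,17],[15,19],[23,18],[40,0],[44,11],[47,0]]
[[14,17],[15,19],[23,18],[40,0],[44,11],[47,0]]
[[14,17],[15,19],[23,18],[40,17],[44,11],[47,0]]
[[14,17],[15,19],[23,18],[40,17],[44,11],[47,0]]
[[14,17],[15,19],[23,18],[40,17],[44,11],[47,0]]
[[14,17],[15,19],[23,18],[40,17],[44,11],[47,0]]
[[10,19],[12,0],[14,17],[15,19],[23,18],[40,17],[44,11],[47,0]]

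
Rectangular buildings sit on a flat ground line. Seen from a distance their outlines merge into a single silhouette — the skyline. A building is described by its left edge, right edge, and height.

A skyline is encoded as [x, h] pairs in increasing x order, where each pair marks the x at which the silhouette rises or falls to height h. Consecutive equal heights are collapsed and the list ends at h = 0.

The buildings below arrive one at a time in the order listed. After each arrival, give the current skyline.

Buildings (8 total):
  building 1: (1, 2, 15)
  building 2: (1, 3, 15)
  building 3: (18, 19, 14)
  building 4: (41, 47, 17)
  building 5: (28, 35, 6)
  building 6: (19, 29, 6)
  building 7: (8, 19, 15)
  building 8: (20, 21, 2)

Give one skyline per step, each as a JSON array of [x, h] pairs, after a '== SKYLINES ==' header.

== SKYLINES ==
[[1,15],[2,0]]
[[1,15],[3,0]]
[[1,15],[3,0],[18,14],[19,0]]
[[1,15],[3,0],[18,14],[19,0],[41,17],[47,0]]
[[1,15],[3,0],[18,14],[19,0],[28,6],[35,0],[41,17],[47,0]]
[[1,15],[3,0],[18,14],[19,6],[35,0],[41,17],[47,0]]
[[1,15],[3,0],[8,15],[19,6],[35,0],[41,17],[47,0]]
[[1,15],[3,0],[8,15],[19,6],[35,0],[41,17],[47,0]]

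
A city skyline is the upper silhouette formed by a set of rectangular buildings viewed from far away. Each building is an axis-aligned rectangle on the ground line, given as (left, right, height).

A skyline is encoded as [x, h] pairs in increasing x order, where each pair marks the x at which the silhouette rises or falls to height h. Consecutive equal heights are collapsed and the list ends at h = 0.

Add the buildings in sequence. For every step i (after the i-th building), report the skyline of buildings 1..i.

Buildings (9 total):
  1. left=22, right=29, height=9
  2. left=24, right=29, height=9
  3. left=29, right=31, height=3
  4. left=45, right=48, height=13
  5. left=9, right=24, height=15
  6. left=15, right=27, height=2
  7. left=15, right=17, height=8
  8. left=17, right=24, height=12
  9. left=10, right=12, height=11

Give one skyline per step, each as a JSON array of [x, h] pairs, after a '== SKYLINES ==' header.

== SKYLINES ==
[[22,9],[29,0]]
[[22,9],[29,0]]
[[22,9],[29,3],[31,0]]
[[22,9],[29,3],[31,0],[45,13],[48,0]]
[[9,15],[24,9],[29,3],[31,0],[45,13],[48,0]]
[[9,15],[24,9],[29,3],[31,0],[45,13],[48,0]]
[[9,15],[24,9],[29,3],[31,0],[45,13],[48,0]]
[[9,15],[24,9],[29,3],[31,0],[45,13],[48,0]]
[[9,15],[24,9],[29,3],[31,0],[45,13],[48,0]]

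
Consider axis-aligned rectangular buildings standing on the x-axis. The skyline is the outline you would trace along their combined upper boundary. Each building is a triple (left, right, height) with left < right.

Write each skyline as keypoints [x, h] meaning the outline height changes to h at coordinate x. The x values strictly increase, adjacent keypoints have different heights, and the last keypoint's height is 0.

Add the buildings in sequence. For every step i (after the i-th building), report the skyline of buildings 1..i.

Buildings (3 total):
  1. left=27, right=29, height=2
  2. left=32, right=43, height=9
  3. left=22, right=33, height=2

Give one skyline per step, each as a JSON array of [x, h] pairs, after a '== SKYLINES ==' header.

== SKYLINES ==
[[27,2],[29,0]]
[[27,2],[29,0],[32,9],[43,0]]
[[22,2],[32,9],[43,0]]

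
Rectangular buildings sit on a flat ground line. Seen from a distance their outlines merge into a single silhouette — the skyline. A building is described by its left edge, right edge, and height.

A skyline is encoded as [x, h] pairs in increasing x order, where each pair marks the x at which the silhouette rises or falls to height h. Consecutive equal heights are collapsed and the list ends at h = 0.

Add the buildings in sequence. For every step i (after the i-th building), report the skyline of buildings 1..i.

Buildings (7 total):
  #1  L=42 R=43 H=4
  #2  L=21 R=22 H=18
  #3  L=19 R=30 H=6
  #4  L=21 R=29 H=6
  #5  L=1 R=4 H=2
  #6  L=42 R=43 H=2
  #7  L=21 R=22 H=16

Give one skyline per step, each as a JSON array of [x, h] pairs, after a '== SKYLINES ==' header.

== SKYLINES ==
[[42,4],[43,0]]
[[21,18],[22,0],[42,4],[43,0]]
[[19,6],[21,18],[22,6],[30,0],[42,4],[43,0]]
[[19,6],[21,18],[22,6],[30,0],[42,4],[43,0]]
[[1,2],[4,0],[19,6],[21,18],[22,6],[30,0],[42,4],[43,0]]
[[1,2],[4,0],[19,6],[21,18],[22,6],[30,0],[42,4],[43,0]]
[[1,2],[4,0],[19,6],[21,18],[22,6],[30,0],[42,4],[43,0]]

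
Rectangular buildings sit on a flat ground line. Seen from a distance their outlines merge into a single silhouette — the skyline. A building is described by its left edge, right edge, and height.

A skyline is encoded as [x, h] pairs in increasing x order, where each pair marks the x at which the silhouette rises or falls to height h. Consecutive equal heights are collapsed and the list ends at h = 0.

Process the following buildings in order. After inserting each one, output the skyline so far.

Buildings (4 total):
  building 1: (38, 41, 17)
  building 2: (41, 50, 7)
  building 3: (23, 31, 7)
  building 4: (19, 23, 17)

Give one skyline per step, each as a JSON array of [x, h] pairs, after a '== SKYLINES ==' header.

== SKYLINES ==
[[38,17],[41,0]]
[[38,17],[41,7],[50,0]]
[[23,7],[31,0],[38,17],[41,7],[50,0]]
[[19,17],[23,7],[31,0],[38,17],[41,7],[50,0]]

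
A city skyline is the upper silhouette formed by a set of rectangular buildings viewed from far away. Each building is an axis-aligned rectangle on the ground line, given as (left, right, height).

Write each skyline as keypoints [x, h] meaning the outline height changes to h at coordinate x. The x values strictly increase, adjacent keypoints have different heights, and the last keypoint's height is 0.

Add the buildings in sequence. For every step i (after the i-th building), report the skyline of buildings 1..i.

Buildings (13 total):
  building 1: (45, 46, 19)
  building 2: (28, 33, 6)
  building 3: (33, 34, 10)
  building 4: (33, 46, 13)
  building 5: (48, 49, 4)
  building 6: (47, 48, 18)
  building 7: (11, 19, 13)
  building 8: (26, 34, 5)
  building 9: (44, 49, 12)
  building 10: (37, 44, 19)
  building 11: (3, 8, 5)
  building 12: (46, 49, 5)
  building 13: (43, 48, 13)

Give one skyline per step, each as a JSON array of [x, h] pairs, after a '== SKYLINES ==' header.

== SKYLINES ==
[[45,19],[46,0]]
[[28,6],[33,0],[45,19],[46,0]]
[[28,6],[33,10],[34,0],[45,19],[46,0]]
[[28,6],[33,13],[45,19],[46,0]]
[[28,6],[33,13],[45,19],[46,0],[48,4],[49,0]]
[[28,6],[33,13],[45,19],[46,0],[47,18],[48,4],[49,0]]
[[11,13],[19,0],[28,6],[33,13],[45,19],[46,0],[47,18],[48,4],[49,0]]
[[11,13],[19,0],[26,5],[28,6],[33,13],[45,19],[46,0],[47,18],[48,4],[49,0]]
[[11,13],[19,0],[26,5],[28,6],[33,13],[45,19],[46,12],[47,18],[48,12],[49,0]]
[[11,13],[19,0],[26,5],[28,6],[33,13],[37,19],[44,13],[45,19],[46,12],[47,18],[48,12],[49,0]]
[[3,5],[8,0],[11,13],[19,0],[26,5],[28,6],[33,13],[37,19],[44,13],[45,19],[46,12],[47,18],[48,12],[49,0]]
[[3,5],[8,0],[11,13],[19,0],[26,5],[28,6],[33,13],[37,19],[44,13],[45,19],[46,12],[47,18],[48,12],[49,0]]
[[3,5],[8,0],[11,13],[19,0],[26,5],[28,6],[33,13],[37,19],[44,13],[45,19],[46,13],[47,18],[48,12],[49,0]]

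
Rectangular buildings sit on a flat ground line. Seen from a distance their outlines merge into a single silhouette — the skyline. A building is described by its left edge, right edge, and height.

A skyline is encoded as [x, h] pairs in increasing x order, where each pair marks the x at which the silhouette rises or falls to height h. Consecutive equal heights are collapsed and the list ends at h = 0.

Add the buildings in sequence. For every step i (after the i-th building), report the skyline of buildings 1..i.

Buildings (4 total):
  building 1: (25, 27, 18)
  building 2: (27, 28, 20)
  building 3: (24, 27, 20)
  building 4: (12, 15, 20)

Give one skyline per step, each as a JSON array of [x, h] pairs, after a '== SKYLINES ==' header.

== SKYLINES ==
[[25,18],[27,0]]
[[25,18],[27,20],[28,0]]
[[24,20],[28,0]]
[[12,20],[15,0],[24,20],[28,0]]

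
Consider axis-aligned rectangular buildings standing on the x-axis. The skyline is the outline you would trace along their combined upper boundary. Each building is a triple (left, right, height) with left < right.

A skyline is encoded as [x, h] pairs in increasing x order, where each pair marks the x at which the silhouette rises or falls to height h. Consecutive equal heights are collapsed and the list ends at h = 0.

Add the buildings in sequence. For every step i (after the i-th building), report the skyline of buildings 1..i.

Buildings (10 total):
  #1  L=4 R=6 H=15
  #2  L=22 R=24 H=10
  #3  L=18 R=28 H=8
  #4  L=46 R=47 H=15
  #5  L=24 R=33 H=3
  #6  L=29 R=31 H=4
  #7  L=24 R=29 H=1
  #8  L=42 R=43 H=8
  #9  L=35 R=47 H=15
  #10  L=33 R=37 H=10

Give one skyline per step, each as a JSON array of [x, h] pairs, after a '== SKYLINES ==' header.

== SKYLINES ==
[[4,15],[6,0]]
[[4,15],[6,0],[22,10],[24,0]]
[[4,15],[6,0],[18,8],[22,10],[24,8],[28,0]]
[[4,15],[6,0],[18,8],[22,10],[24,8],[28,0],[46,15],[47,0]]
[[4,15],[6,0],[18,8],[22,10],[24,8],[28,3],[33,0],[46,15],[47,0]]
[[4,15],[6,0],[18,8],[22,10],[24,8],[28,3],[29,4],[31,3],[33,0],[46,15],[47,0]]
[[4,15],[6,0],[18,8],[22,10],[24,8],[28,3],[29,4],[31,3],[33,0],[46,15],[47,0]]
[[4,15],[6,0],[18,8],[22,10],[24,8],[28,3],[29,4],[31,3],[33,0],[42,8],[43,0],[46,15],[47,0]]
[[4,15],[6,0],[18,8],[22,10],[24,8],[28,3],[29,4],[31,3],[33,0],[35,15],[47,0]]
[[4,15],[6,0],[18,8],[22,10],[24,8],[28,3],[29,4],[31,3],[33,10],[35,15],[47,0]]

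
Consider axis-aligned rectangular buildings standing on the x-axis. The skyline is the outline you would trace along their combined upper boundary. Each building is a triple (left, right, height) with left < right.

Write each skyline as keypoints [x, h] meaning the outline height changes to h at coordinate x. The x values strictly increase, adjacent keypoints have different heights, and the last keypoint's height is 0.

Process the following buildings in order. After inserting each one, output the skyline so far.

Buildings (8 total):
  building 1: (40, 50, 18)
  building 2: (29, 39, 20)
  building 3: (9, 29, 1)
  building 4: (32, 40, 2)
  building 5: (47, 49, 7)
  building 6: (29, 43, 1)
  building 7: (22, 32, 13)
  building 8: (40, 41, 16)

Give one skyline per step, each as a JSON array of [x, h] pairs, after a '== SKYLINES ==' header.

== SKYLINES ==
[[40,18],[50,0]]
[[29,20],[39,0],[40,18],[50,0]]
[[9,1],[29,20],[39,0],[40,18],[50,0]]
[[9,1],[29,20],[39,2],[40,18],[50,0]]
[[9,1],[29,20],[39,2],[40,18],[50,0]]
[[9,1],[29,20],[39,2],[40,18],[50,0]]
[[9,1],[22,13],[29,20],[39,2],[40,18],[50,0]]
[[9,1],[22,13],[29,20],[39,2],[40,18],[50,0]]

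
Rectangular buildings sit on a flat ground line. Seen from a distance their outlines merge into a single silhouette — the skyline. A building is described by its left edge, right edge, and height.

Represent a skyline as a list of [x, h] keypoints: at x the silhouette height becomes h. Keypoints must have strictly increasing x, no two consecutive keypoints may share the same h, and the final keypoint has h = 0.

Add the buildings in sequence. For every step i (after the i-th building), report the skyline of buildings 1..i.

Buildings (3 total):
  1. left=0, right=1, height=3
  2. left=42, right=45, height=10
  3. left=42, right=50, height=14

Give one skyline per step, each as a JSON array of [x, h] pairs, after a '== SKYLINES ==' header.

== SKYLINES ==
[[0,3],[1,0]]
[[0,3],[1,0],[42,10],[45,0]]
[[0,3],[1,0],[42,14],[50,0]]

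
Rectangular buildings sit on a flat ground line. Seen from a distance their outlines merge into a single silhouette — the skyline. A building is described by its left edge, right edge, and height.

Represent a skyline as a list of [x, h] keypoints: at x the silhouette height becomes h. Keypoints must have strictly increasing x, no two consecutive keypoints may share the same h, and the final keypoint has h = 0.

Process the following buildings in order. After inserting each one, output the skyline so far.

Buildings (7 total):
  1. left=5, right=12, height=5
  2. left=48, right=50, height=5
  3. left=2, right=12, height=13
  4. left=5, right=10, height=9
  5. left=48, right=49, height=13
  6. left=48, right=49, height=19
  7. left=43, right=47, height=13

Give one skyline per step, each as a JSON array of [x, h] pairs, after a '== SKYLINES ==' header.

== SKYLINES ==
[[5,5],[12,0]]
[[5,5],[12,0],[48,5],[50,0]]
[[2,13],[12,0],[48,5],[50,0]]
[[2,13],[12,0],[48,5],[50,0]]
[[2,13],[12,0],[48,13],[49,5],[50,0]]
[[2,13],[12,0],[48,19],[49,5],[50,0]]
[[2,13],[12,0],[43,13],[47,0],[48,19],[49,5],[50,0]]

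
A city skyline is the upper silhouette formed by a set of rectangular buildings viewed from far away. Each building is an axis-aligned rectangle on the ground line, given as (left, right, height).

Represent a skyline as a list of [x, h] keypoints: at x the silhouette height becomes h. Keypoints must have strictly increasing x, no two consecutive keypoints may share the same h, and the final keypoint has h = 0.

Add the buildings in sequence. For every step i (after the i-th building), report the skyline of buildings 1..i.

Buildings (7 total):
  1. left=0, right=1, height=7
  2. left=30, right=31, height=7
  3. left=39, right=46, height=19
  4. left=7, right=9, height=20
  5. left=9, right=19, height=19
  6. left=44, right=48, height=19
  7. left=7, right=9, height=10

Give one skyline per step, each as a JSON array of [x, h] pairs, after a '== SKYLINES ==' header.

== SKYLINES ==
[[0,7],[1,0]]
[[0,7],[1,0],[30,7],[31,0]]
[[0,7],[1,0],[30,7],[31,0],[39,19],[46,0]]
[[0,7],[1,0],[7,20],[9,0],[30,7],[31,0],[39,19],[46,0]]
[[0,7],[1,0],[7,20],[9,19],[19,0],[30,7],[31,0],[39,19],[46,0]]
[[0,7],[1,0],[7,20],[9,19],[19,0],[30,7],[31,0],[39,19],[48,0]]
[[0,7],[1,0],[7,20],[9,19],[19,0],[30,7],[31,0],[39,19],[48,0]]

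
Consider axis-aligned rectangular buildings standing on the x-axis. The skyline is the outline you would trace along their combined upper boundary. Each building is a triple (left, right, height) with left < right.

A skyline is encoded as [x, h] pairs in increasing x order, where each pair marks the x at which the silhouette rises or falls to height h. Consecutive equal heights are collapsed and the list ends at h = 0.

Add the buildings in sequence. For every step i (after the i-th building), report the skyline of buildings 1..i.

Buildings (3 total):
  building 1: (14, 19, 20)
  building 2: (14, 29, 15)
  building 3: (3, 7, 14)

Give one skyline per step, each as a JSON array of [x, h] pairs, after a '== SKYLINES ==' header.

== SKYLINES ==
[[14,20],[19,0]]
[[14,20],[19,15],[29,0]]
[[3,14],[7,0],[14,20],[19,15],[29,0]]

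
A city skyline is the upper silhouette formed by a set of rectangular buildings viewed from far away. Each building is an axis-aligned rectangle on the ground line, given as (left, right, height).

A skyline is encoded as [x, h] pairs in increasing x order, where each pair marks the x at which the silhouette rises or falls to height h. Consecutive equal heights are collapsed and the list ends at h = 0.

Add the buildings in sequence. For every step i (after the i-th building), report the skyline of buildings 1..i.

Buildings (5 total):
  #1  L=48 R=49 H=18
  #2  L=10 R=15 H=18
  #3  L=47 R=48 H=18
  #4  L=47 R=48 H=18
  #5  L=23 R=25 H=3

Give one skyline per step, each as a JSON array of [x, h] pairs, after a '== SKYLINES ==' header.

== SKYLINES ==
[[48,18],[49,0]]
[[10,18],[15,0],[48,18],[49,0]]
[[10,18],[15,0],[47,18],[49,0]]
[[10,18],[15,0],[47,18],[49,0]]
[[10,18],[15,0],[23,3],[25,0],[47,18],[49,0]]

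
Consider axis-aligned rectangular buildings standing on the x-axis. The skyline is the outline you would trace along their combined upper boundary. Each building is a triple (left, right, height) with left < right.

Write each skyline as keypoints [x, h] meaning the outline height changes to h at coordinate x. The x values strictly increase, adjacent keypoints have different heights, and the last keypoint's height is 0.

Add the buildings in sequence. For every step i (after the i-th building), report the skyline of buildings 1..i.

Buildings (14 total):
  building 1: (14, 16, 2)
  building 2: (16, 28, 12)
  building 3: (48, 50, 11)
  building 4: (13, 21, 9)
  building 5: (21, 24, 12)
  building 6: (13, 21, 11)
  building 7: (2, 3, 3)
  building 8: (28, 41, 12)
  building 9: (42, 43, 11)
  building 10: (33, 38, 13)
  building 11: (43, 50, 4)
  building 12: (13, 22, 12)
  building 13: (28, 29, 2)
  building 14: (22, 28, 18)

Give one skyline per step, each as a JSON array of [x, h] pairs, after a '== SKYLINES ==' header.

== SKYLINES ==
[[14,2],[16,0]]
[[14,2],[16,12],[28,0]]
[[14,2],[16,12],[28,0],[48,11],[50,0]]
[[13,9],[16,12],[28,0],[48,11],[50,0]]
[[13,9],[16,12],[28,0],[48,11],[50,0]]
[[13,11],[16,12],[28,0],[48,11],[50,0]]
[[2,3],[3,0],[13,11],[16,12],[28,0],[48,11],[50,0]]
[[2,3],[3,0],[13,11],[16,12],[41,0],[48,11],[50,0]]
[[2,3],[3,0],[13,11],[16,12],[41,0],[42,11],[43,0],[48,11],[50,0]]
[[2,3],[3,0],[13,11],[16,12],[33,13],[38,12],[41,0],[42,11],[43,0],[48,11],[50,0]]
[[2,3],[3,0],[13,11],[16,12],[33,13],[38,12],[41,0],[42,11],[43,4],[48,11],[50,0]]
[[2,3],[3,0],[13,12],[33,13],[38,12],[41,0],[42,11],[43,4],[48,11],[50,0]]
[[2,3],[3,0],[13,12],[33,13],[38,12],[41,0],[42,11],[43,4],[48,11],[50,0]]
[[2,3],[3,0],[13,12],[22,18],[28,12],[33,13],[38,12],[41,0],[42,11],[43,4],[48,11],[50,0]]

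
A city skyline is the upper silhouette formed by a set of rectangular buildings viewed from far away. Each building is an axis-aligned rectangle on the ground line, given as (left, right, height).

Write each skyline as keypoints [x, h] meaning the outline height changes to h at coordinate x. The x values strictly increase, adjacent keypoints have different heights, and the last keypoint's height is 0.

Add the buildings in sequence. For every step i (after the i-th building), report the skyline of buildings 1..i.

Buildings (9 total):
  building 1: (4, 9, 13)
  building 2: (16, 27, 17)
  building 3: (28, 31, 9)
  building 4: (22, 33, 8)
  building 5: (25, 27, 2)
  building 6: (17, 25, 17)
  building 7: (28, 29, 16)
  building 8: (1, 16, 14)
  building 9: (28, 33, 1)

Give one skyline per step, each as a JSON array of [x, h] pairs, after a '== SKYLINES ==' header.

== SKYLINES ==
[[4,13],[9,0]]
[[4,13],[9,0],[16,17],[27,0]]
[[4,13],[9,0],[16,17],[27,0],[28,9],[31,0]]
[[4,13],[9,0],[16,17],[27,8],[28,9],[31,8],[33,0]]
[[4,13],[9,0],[16,17],[27,8],[28,9],[31,8],[33,0]]
[[4,13],[9,0],[16,17],[27,8],[28,9],[31,8],[33,0]]
[[4,13],[9,0],[16,17],[27,8],[28,16],[29,9],[31,8],[33,0]]
[[1,14],[16,17],[27,8],[28,16],[29,9],[31,8],[33,0]]
[[1,14],[16,17],[27,8],[28,16],[29,9],[31,8],[33,0]]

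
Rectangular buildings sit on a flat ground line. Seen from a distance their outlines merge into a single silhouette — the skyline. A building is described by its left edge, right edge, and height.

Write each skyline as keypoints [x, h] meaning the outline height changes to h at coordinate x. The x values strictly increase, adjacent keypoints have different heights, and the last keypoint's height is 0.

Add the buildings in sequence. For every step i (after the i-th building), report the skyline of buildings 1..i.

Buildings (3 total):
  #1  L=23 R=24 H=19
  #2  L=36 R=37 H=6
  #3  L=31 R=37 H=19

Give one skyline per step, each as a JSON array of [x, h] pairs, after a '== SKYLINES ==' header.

== SKYLINES ==
[[23,19],[24,0]]
[[23,19],[24,0],[36,6],[37,0]]
[[23,19],[24,0],[31,19],[37,0]]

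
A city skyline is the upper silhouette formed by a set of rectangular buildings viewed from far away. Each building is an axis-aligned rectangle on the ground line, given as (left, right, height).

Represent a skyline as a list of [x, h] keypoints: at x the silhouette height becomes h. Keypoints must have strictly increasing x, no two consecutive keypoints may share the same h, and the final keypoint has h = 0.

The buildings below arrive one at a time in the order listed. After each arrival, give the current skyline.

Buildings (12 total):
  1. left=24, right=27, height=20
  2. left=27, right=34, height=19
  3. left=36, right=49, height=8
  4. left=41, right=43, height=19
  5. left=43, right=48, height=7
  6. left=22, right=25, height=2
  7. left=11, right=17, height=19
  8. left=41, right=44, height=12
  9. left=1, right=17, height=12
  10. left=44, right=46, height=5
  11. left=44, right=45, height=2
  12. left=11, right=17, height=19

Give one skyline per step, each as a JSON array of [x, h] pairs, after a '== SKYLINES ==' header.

== SKYLINES ==
[[24,20],[27,0]]
[[24,20],[27,19],[34,0]]
[[24,20],[27,19],[34,0],[36,8],[49,0]]
[[24,20],[27,19],[34,0],[36,8],[41,19],[43,8],[49,0]]
[[24,20],[27,19],[34,0],[36,8],[41,19],[43,8],[49,0]]
[[22,2],[24,20],[27,19],[34,0],[36,8],[41,19],[43,8],[49,0]]
[[11,19],[17,0],[22,2],[24,20],[27,19],[34,0],[36,8],[41,19],[43,8],[49,0]]
[[11,19],[17,0],[22,2],[24,20],[27,19],[34,0],[36,8],[41,19],[43,12],[44,8],[49,0]]
[[1,12],[11,19],[17,0],[22,2],[24,20],[27,19],[34,0],[36,8],[41,19],[43,12],[44,8],[49,0]]
[[1,12],[11,19],[17,0],[22,2],[24,20],[27,19],[34,0],[36,8],[41,19],[43,12],[44,8],[49,0]]
[[1,12],[11,19],[17,0],[22,2],[24,20],[27,19],[34,0],[36,8],[41,19],[43,12],[44,8],[49,0]]
[[1,12],[11,19],[17,0],[22,2],[24,20],[27,19],[34,0],[36,8],[41,19],[43,12],[44,8],[49,0]]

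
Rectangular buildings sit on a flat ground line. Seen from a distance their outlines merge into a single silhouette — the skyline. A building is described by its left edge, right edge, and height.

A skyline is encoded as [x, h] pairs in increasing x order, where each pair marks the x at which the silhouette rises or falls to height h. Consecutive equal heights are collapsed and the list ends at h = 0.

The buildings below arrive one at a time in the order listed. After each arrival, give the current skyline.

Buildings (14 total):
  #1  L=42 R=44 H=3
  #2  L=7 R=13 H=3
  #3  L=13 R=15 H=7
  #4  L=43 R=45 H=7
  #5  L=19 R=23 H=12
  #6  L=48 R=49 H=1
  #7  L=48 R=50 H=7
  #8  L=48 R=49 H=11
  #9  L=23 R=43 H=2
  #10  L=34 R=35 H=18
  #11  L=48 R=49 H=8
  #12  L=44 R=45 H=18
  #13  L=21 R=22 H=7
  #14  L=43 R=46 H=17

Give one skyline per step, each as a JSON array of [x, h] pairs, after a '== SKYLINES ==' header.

== SKYLINES ==
[[42,3],[44,0]]
[[7,3],[13,0],[42,3],[44,0]]
[[7,3],[13,7],[15,0],[42,3],[44,0]]
[[7,3],[13,7],[15,0],[42,3],[43,7],[45,0]]
[[7,3],[13,7],[15,0],[19,12],[23,0],[42,3],[43,7],[45,0]]
[[7,3],[13,7],[15,0],[19,12],[23,0],[42,3],[43,7],[45,0],[48,1],[49,0]]
[[7,3],[13,7],[15,0],[19,12],[23,0],[42,3],[43,7],[45,0],[48,7],[50,0]]
[[7,3],[13,7],[15,0],[19,12],[23,0],[42,3],[43,7],[45,0],[48,11],[49,7],[50,0]]
[[7,3],[13,7],[15,0],[19,12],[23,2],[42,3],[43,7],[45,0],[48,11],[49,7],[50,0]]
[[7,3],[13,7],[15,0],[19,12],[23,2],[34,18],[35,2],[42,3],[43,7],[45,0],[48,11],[49,7],[50,0]]
[[7,3],[13,7],[15,0],[19,12],[23,2],[34,18],[35,2],[42,3],[43,7],[45,0],[48,11],[49,7],[50,0]]
[[7,3],[13,7],[15,0],[19,12],[23,2],[34,18],[35,2],[42,3],[43,7],[44,18],[45,0],[48,11],[49,7],[50,0]]
[[7,3],[13,7],[15,0],[19,12],[23,2],[34,18],[35,2],[42,3],[43,7],[44,18],[45,0],[48,11],[49,7],[50,0]]
[[7,3],[13,7],[15,0],[19,12],[23,2],[34,18],[35,2],[42,3],[43,17],[44,18],[45,17],[46,0],[48,11],[49,7],[50,0]]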